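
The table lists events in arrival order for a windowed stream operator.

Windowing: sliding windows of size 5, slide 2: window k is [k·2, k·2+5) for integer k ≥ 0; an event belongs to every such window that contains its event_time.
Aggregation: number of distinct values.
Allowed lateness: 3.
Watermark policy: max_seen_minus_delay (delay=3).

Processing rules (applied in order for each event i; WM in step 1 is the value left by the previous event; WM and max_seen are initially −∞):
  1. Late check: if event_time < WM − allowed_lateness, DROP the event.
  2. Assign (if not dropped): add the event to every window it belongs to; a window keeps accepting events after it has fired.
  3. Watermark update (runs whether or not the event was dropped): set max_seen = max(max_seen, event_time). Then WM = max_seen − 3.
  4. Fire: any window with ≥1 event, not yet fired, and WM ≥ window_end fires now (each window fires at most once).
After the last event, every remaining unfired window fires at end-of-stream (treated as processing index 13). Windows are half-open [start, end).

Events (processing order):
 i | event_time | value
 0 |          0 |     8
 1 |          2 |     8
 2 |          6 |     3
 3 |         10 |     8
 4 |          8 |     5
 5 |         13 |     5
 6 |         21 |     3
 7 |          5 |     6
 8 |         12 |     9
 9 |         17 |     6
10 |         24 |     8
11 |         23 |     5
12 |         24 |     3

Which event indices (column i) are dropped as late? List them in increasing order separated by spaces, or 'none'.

i=0 t=0 v=8: → [0,5); WM=-3
i=1 t=2 v=8: → [2,7),[0,5); WM=-1
i=2 t=6 v=3: → [6,11),[4,9),[2,7); WM=3
i=3 t=10 v=8: → [10,15),[8,13),[6,11); WM=7; [0,5) fires=1 [2,7) fires=2
i=4 t=8 v=5: → [8,13),[6,11),[4,9); WM=7
i=5 t=13 v=5: → [12,17),[10,15); WM=10; [4,9) fires=2
i=6 t=21 v=3: → [20,25),[18,23); WM=18; [6,11) fires=3 [8,13) fires=2 [10,15) fires=2 [12,17) fires=1
i=7 t=5 v=6: DROP (t<18-3); WM=18
i=8 t=12 v=9: DROP (t<18-3); WM=18
i=9 t=17 v=6: → [16,21),[14,19); WM=18
i=10 t=24 v=8: → [24,29),[22,27),[20,25); WM=21; [14,19) fires=1 [16,21) fires=1
i=11 t=23 v=5: → [22,27),[20,25); WM=21
i=12 t=24 v=3: → [24,29),[22,27),[20,25); WM=21

7 8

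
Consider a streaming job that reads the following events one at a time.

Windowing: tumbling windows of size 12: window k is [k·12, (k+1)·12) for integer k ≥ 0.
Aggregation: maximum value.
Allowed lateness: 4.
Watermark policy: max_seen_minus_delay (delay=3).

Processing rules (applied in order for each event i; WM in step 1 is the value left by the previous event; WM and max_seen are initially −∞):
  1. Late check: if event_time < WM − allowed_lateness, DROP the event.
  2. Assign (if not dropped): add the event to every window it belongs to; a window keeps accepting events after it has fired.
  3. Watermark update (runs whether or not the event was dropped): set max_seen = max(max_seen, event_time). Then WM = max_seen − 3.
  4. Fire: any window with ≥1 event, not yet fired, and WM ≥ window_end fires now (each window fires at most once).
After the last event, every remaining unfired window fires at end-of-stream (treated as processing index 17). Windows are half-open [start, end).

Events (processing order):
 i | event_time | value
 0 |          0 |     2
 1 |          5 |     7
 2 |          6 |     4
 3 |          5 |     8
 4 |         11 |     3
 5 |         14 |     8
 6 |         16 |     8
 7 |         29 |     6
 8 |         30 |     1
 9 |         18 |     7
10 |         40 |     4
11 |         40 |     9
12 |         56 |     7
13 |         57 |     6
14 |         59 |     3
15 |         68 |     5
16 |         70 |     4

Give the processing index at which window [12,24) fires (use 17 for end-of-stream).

7

i=0 t=0 v=2: → [0,12); WM=-3
i=1 t=5 v=7: → [0,12); WM=2
i=2 t=6 v=4: → [0,12); WM=3
i=3 t=5 v=8: → [0,12); WM=3
i=4 t=11 v=3: → [0,12); WM=8
i=5 t=14 v=8: → [12,24); WM=11
i=6 t=16 v=8: → [12,24); WM=13; [0,12) fires=8
i=7 t=29 v=6: → [24,36); WM=26; [12,24) fires=8
i=8 t=30 v=1: → [24,36); WM=27
i=9 t=18 v=7: DROP (t<27-4); WM=27
i=10 t=40 v=4: → [36,48); WM=37; [24,36) fires=6
i=11 t=40 v=9: → [36,48); WM=37
i=12 t=56 v=7: → [48,60); WM=53; [36,48) fires=9
i=13 t=57 v=6: → [48,60); WM=54
i=14 t=59 v=3: → [48,60); WM=56
i=15 t=68 v=5: → [60,72); WM=65; [48,60) fires=7
i=16 t=70 v=4: → [60,72); WM=67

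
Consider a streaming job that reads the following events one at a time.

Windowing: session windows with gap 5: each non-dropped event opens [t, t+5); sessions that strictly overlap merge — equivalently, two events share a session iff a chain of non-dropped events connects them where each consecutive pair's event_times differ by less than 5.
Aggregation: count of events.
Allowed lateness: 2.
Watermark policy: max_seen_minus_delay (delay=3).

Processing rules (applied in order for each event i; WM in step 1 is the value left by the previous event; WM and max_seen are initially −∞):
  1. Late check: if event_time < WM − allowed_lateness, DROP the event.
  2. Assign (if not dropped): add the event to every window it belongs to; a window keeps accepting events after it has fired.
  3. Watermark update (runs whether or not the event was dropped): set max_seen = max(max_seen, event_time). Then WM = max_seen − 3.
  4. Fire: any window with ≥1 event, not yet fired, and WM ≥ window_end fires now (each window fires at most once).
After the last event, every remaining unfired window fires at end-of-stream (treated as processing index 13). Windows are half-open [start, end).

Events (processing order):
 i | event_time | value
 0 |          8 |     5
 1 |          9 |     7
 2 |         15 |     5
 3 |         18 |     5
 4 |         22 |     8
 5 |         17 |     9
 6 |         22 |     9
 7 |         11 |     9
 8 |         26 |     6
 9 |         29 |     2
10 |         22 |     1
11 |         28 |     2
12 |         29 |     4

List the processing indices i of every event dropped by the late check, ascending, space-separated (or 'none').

i=0 t=8 v=5: → [8,13); WM=5
i=1 t=9 v=7: → [8,14); WM=6
i=2 t=15 v=5: → [15,20); WM=12
i=3 t=18 v=5: → [15,23); WM=15
i=4 t=22 v=8: → [15,27); WM=19
i=5 t=17 v=9: → [15,27); WM=19
i=6 t=22 v=9: → [15,27); WM=19
i=7 t=11 v=9: DROP (t<19-2); WM=19
i=8 t=26 v=6: → [15,31); WM=23
i=9 t=29 v=2: → [15,34); WM=26
i=10 t=22 v=1: DROP (t<26-2); WM=26
i=11 t=28 v=2: → [15,34); WM=26
i=12 t=29 v=4: → [15,34); WM=26

7 10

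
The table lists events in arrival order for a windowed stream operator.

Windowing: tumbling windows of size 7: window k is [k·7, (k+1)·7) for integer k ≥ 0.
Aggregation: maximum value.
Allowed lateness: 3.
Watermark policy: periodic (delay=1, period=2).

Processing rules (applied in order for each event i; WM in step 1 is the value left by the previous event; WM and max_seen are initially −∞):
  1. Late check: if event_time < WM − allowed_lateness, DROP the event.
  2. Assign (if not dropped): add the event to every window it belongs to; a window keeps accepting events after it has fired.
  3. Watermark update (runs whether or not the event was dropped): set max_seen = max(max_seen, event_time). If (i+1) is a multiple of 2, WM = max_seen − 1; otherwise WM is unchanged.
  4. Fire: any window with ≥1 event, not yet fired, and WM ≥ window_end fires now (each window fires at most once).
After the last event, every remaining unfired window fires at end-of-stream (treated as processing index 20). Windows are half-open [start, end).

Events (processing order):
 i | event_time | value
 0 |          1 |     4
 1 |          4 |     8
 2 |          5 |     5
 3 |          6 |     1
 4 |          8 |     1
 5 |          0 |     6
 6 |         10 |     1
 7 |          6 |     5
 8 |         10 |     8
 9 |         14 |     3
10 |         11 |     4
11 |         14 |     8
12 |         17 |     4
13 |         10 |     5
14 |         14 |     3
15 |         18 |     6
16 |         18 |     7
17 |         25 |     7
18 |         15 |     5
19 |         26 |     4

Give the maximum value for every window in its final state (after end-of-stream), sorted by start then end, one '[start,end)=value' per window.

i=0 t=1 v=4: → [0,7); WM=−∞
i=1 t=4 v=8: → [0,7); WM=3
i=2 t=5 v=5: → [0,7); WM=3
i=3 t=6 v=1: → [0,7); WM=5
i=4 t=8 v=1: → [7,14); WM=5
i=5 t=0 v=6: DROP (t<5-3); WM=7; [0,7) fires=8
i=6 t=10 v=1: → [7,14); WM=7
i=7 t=6 v=5: → [0,7); WM=9
i=8 t=10 v=8: → [7,14); WM=9
i=9 t=14 v=3: → [14,21); WM=13
i=10 t=11 v=4: → [7,14); WM=13
i=11 t=14 v=8: → [14,21); WM=13
i=12 t=17 v=4: → [14,21); WM=13
i=13 t=10 v=5: → [7,14); WM=16; [7,14) fires=8
i=14 t=14 v=3: → [14,21); WM=16
i=15 t=18 v=6: → [14,21); WM=17
i=16 t=18 v=7: → [14,21); WM=17
i=17 t=25 v=7: → [21,28); WM=24; [14,21) fires=8
i=18 t=15 v=5: DROP (t<24-3); WM=24
i=19 t=26 v=4: → [21,28); WM=25

[0,7)=8 [7,14)=8 [14,21)=8 [21,28)=7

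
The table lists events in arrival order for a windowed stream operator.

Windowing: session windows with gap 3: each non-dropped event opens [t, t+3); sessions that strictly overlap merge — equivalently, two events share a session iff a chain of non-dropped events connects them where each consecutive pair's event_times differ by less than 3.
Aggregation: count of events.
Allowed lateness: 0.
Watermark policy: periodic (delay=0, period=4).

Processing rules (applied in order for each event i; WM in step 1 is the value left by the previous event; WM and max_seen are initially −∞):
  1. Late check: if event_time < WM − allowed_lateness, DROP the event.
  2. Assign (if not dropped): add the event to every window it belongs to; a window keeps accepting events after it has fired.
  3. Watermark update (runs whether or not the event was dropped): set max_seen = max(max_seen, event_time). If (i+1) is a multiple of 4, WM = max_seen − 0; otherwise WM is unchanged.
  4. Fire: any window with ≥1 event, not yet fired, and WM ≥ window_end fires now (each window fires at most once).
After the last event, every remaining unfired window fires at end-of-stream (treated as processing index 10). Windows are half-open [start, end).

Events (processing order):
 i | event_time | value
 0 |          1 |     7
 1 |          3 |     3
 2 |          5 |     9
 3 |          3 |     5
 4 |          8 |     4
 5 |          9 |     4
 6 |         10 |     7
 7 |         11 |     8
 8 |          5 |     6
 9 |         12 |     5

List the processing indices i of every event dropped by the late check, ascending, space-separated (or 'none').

8

i=0 t=1 v=7: → [1,4); WM=−∞
i=1 t=3 v=3: → [1,6); WM=−∞
i=2 t=5 v=9: → [1,8); WM=−∞
i=3 t=3 v=5: → [1,8); WM=5
i=4 t=8 v=4: → [8,11); WM=5
i=5 t=9 v=4: → [8,12); WM=5
i=6 t=10 v=7: → [8,13); WM=5
i=7 t=11 v=8: → [8,14); WM=11
i=8 t=5 v=6: DROP (t<11-0); WM=11
i=9 t=12 v=5: → [8,15); WM=11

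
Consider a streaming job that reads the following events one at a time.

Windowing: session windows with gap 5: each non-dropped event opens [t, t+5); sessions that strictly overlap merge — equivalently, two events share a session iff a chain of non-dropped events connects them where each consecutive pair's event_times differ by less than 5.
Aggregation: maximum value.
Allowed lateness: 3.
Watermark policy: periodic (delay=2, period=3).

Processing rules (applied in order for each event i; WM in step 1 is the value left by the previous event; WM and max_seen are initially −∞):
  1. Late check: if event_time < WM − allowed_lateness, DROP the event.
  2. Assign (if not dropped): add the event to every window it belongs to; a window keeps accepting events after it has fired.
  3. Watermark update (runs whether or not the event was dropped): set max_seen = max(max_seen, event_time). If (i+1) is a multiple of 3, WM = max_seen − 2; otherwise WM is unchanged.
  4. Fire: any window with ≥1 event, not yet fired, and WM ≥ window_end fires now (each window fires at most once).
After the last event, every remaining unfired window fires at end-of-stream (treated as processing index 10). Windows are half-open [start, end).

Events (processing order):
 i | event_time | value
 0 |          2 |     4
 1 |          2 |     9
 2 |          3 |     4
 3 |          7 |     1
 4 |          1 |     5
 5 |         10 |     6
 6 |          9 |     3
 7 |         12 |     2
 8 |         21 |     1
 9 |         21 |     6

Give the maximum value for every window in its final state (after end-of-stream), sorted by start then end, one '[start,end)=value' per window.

[1,17)=9 [21,26)=6

i=0 t=2 v=4: → [2,7); WM=−∞
i=1 t=2 v=9: → [2,7); WM=−∞
i=2 t=3 v=4: → [2,8); WM=1
i=3 t=7 v=1: → [2,12); WM=1
i=4 t=1 v=5: → [1,12); WM=1
i=5 t=10 v=6: → [1,15); WM=8
i=6 t=9 v=3: → [1,15); WM=8
i=7 t=12 v=2: → [1,17); WM=8
i=8 t=21 v=1: → [21,26); WM=19
i=9 t=21 v=6: → [21,26); WM=19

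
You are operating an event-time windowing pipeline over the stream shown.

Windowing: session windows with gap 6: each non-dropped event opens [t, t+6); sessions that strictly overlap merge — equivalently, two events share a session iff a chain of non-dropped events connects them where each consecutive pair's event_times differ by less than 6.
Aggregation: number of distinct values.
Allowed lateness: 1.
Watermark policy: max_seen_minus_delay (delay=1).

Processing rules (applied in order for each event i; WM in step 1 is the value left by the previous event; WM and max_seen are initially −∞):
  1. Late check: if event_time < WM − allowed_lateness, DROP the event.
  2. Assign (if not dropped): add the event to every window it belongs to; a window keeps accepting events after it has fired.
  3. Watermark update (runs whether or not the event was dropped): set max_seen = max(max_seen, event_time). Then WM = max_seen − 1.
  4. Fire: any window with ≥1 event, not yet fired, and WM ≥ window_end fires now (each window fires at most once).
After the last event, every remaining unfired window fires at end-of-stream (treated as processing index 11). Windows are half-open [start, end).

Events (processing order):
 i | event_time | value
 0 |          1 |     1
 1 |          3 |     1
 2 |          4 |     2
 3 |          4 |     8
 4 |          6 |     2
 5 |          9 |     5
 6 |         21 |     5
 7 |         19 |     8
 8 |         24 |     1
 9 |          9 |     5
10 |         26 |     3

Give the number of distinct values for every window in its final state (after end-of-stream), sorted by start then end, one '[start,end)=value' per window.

i=0 t=1 v=1: → [1,7); WM=0
i=1 t=3 v=1: → [1,9); WM=2
i=2 t=4 v=2: → [1,10); WM=3
i=3 t=4 v=8: → [1,10); WM=3
i=4 t=6 v=2: → [1,12); WM=5
i=5 t=9 v=5: → [1,15); WM=8
i=6 t=21 v=5: → [21,27); WM=20
i=7 t=19 v=8: → [19,27); WM=20
i=8 t=24 v=1: → [19,30); WM=23
i=9 t=9 v=5: DROP (t<23-1); WM=23
i=10 t=26 v=3: → [19,32); WM=25

[1,15)=4 [19,32)=4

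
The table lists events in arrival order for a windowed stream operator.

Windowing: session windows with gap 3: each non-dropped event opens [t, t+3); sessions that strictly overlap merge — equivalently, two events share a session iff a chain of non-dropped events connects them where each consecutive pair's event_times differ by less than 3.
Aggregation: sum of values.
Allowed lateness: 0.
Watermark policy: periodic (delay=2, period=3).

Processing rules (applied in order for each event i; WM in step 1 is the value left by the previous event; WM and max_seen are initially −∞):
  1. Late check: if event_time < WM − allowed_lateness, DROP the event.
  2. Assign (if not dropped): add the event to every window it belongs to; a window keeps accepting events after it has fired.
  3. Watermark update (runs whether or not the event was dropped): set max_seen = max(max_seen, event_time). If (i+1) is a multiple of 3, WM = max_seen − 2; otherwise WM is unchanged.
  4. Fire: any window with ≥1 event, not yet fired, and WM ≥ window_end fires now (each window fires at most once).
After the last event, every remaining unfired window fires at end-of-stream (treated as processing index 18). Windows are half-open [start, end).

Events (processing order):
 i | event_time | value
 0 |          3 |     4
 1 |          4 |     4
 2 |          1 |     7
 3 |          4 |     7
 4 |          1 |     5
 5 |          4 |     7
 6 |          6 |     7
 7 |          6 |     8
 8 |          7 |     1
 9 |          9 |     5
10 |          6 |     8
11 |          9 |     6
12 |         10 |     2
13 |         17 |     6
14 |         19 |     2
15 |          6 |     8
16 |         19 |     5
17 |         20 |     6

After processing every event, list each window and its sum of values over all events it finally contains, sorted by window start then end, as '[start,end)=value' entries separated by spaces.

[1,13)=66 [17,23)=19

i=0 t=3 v=4: → [3,6); WM=−∞
i=1 t=4 v=4: → [3,7); WM=−∞
i=2 t=1 v=7: → [1,7); WM=2
i=3 t=4 v=7: → [1,7); WM=2
i=4 t=1 v=5: DROP (t<2-0); WM=2
i=5 t=4 v=7: → [1,7); WM=2
i=6 t=6 v=7: → [1,9); WM=2
i=7 t=6 v=8: → [1,9); WM=2
i=8 t=7 v=1: → [1,10); WM=5
i=9 t=9 v=5: → [1,12); WM=5
i=10 t=6 v=8: → [1,12); WM=5
i=11 t=9 v=6: → [1,12); WM=7
i=12 t=10 v=2: → [1,13); WM=7
i=13 t=17 v=6: → [17,20); WM=7
i=14 t=19 v=2: → [17,22); WM=17
i=15 t=6 v=8: DROP (t<17-0); WM=17
i=16 t=19 v=5: → [17,22); WM=17
i=17 t=20 v=6: → [17,23); WM=18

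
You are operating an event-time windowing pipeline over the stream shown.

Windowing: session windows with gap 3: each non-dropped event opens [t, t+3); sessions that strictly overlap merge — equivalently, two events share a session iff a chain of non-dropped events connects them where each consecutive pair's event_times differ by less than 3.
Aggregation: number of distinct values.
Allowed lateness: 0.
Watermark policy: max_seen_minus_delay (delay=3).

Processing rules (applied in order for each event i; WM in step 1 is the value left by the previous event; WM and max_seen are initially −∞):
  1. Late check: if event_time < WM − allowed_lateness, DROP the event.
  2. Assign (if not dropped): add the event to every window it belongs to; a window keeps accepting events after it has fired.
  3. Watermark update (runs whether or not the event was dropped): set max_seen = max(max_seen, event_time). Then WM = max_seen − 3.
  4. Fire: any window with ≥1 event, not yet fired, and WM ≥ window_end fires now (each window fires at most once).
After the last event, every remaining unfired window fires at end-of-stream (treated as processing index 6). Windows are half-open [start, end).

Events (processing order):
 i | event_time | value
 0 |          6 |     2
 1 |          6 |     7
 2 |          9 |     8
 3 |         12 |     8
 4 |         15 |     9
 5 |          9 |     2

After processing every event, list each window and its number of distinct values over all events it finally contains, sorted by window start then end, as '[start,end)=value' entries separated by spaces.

[6,9)=2 [9,12)=1 [12,15)=1 [15,18)=1

i=0 t=6 v=2: → [6,9); WM=3
i=1 t=6 v=7: → [6,9); WM=3
i=2 t=9 v=8: → [9,12); WM=6
i=3 t=12 v=8: → [12,15); WM=9
i=4 t=15 v=9: → [15,18); WM=12
i=5 t=9 v=2: DROP (t<12-0); WM=12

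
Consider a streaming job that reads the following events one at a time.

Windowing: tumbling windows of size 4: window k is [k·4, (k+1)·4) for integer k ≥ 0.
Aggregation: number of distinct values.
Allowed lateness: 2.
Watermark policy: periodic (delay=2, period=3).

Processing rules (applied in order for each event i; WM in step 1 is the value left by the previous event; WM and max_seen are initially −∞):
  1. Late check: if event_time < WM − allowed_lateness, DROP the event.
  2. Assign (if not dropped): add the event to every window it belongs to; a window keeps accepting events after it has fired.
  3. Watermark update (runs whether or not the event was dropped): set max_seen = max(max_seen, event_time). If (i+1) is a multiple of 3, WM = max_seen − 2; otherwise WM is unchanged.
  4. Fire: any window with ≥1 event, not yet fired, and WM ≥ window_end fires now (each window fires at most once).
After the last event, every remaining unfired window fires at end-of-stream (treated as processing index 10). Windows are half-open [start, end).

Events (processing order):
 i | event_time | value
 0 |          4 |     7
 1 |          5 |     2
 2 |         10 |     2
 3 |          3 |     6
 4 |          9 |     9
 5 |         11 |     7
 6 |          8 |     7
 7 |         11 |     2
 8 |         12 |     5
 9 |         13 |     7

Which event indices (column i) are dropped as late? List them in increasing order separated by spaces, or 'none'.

3

i=0 t=4 v=7: → [4,8); WM=−∞
i=1 t=5 v=2: → [4,8); WM=−∞
i=2 t=10 v=2: → [8,12); WM=8; [4,8) fires=2
i=3 t=3 v=6: DROP (t<8-2); WM=8
i=4 t=9 v=9: → [8,12); WM=8
i=5 t=11 v=7: → [8,12); WM=9
i=6 t=8 v=7: → [8,12); WM=9
i=7 t=11 v=2: → [8,12); WM=9
i=8 t=12 v=5: → [12,16); WM=10
i=9 t=13 v=7: → [12,16); WM=10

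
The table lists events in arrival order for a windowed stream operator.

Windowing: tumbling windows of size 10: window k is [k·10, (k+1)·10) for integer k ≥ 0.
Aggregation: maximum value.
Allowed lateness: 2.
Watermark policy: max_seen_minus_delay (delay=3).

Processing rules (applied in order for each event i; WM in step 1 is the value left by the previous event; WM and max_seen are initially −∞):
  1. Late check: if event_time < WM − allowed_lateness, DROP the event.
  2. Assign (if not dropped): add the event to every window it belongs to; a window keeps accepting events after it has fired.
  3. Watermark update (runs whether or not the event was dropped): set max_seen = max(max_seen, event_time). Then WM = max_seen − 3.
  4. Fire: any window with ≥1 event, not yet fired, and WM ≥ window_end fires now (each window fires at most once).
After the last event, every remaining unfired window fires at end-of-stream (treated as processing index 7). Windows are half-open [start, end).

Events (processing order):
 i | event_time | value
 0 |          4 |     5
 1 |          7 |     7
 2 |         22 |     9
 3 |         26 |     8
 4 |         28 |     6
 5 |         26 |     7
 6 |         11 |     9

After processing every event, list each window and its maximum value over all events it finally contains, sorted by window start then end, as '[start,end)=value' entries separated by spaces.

[0,10)=7 [20,30)=9

i=0 t=4 v=5: → [0,10); WM=1
i=1 t=7 v=7: → [0,10); WM=4
i=2 t=22 v=9: → [20,30); WM=19; [0,10) fires=7
i=3 t=26 v=8: → [20,30); WM=23
i=4 t=28 v=6: → [20,30); WM=25
i=5 t=26 v=7: → [20,30); WM=25
i=6 t=11 v=9: DROP (t<25-2); WM=25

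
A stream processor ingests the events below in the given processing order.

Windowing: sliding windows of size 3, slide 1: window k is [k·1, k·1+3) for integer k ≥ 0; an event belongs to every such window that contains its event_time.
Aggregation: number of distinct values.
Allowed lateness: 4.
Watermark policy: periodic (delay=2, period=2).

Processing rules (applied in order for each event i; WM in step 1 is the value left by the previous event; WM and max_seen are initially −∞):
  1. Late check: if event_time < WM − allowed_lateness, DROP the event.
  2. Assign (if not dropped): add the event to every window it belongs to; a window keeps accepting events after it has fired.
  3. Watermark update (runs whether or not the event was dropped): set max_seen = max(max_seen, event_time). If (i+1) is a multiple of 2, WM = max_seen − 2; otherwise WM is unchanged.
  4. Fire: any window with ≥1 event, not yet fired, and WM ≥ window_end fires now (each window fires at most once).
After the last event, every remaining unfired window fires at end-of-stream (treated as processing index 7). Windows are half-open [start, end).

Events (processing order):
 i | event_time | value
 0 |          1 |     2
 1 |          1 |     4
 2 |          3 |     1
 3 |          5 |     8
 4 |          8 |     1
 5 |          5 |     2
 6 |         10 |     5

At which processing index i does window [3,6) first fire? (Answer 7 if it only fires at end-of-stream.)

i=0 t=1 v=2: → [1,4),[0,3); WM=−∞
i=1 t=1 v=4: → [1,4),[0,3); WM=-1
i=2 t=3 v=1: → [3,6),[2,5),[1,4); WM=-1
i=3 t=5 v=8: → [5,8),[4,7),[3,6); WM=3; [0,3) fires=2
i=4 t=8 v=1: → [8,11),[7,10),[6,9); WM=3
i=5 t=5 v=2: → [5,8),[4,7),[3,6); WM=6; [1,4) fires=3 [2,5) fires=1 [3,6) fires=3
i=6 t=10 v=5: → [10,13),[9,12),[8,11); WM=6

5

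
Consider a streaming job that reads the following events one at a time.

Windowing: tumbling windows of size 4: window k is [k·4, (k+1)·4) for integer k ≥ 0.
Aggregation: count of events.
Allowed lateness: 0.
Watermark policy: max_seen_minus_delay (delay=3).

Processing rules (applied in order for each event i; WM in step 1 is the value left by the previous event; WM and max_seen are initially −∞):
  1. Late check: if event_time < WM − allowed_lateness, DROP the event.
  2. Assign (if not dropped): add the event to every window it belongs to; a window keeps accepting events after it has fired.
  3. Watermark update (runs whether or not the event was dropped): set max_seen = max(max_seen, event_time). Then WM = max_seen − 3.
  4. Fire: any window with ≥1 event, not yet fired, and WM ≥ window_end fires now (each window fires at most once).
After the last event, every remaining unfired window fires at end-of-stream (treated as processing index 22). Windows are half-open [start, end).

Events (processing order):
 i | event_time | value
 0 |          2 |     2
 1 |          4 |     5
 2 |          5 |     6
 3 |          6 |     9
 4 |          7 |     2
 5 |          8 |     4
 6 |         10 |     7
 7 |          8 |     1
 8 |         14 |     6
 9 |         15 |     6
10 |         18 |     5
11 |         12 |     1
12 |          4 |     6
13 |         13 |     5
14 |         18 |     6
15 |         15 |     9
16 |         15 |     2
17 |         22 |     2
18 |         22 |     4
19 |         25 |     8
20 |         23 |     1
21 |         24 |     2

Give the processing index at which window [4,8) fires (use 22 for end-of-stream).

i=0 t=2 v=2: → [0,4); WM=-1
i=1 t=4 v=5: → [4,8); WM=1
i=2 t=5 v=6: → [4,8); WM=2
i=3 t=6 v=9: → [4,8); WM=3
i=4 t=7 v=2: → [4,8); WM=4; [0,4) fires=1
i=5 t=8 v=4: → [8,12); WM=5
i=6 t=10 v=7: → [8,12); WM=7
i=7 t=8 v=1: → [8,12); WM=7
i=8 t=14 v=6: → [12,16); WM=11; [4,8) fires=4
i=9 t=15 v=6: → [12,16); WM=12; [8,12) fires=3
i=10 t=18 v=5: → [16,20); WM=15
i=11 t=12 v=1: DROP (t<15-0); WM=15
i=12 t=4 v=6: DROP (t<15-0); WM=15
i=13 t=13 v=5: DROP (t<15-0); WM=15
i=14 t=18 v=6: → [16,20); WM=15
i=15 t=15 v=9: → [12,16); WM=15
i=16 t=15 v=2: → [12,16); WM=15
i=17 t=22 v=2: → [20,24); WM=19; [12,16) fires=4
i=18 t=22 v=4: → [20,24); WM=19
i=19 t=25 v=8: → [24,28); WM=22; [16,20) fires=2
i=20 t=23 v=1: → [20,24); WM=22
i=21 t=24 v=2: → [24,28); WM=22

8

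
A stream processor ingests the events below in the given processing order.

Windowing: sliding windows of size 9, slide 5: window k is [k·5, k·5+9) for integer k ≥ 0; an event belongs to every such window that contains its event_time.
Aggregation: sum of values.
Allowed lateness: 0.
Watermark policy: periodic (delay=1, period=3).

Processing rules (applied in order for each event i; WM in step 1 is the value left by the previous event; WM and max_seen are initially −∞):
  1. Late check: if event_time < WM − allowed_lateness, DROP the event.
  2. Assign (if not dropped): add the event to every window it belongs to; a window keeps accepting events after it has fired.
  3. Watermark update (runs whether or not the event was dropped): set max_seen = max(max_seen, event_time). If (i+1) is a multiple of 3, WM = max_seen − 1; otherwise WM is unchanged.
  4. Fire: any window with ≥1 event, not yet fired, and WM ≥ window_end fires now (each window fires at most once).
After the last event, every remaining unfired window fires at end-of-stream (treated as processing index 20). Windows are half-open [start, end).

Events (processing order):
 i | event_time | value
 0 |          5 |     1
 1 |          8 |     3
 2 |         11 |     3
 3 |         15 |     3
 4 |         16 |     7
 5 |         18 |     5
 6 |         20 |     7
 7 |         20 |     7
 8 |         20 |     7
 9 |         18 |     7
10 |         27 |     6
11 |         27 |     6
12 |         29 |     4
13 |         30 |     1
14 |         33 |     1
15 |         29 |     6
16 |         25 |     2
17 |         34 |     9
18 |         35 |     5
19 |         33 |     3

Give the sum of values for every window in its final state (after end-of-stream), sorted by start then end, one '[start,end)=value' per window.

i=0 t=5 v=1: → [5,14),[0,9); WM=−∞
i=1 t=8 v=3: → [5,14),[0,9); WM=−∞
i=2 t=11 v=3: → [10,19),[5,14); WM=10; [0,9) fires=4
i=3 t=15 v=3: → [15,24),[10,19); WM=10
i=4 t=16 v=7: → [15,24),[10,19); WM=10
i=5 t=18 v=5: → [15,24),[10,19); WM=17; [5,14) fires=7
i=6 t=20 v=7: → [20,29),[15,24); WM=17
i=7 t=20 v=7: → [20,29),[15,24); WM=17
i=8 t=20 v=7: → [20,29),[15,24); WM=19; [10,19) fires=18
i=9 t=18 v=7: DROP (t<19-0); WM=19
i=10 t=27 v=6: → [25,34),[20,29); WM=19
i=11 t=27 v=6: → [25,34),[20,29); WM=26; [15,24) fires=36
i=12 t=29 v=4: → [25,34); WM=26
i=13 t=30 v=1: → [30,39),[25,34); WM=26
i=14 t=33 v=1: → [30,39),[25,34); WM=32; [20,29) fires=33
i=15 t=29 v=6: DROP (t<32-0); WM=32
i=16 t=25 v=2: DROP (t<32-0); WM=32
i=17 t=34 v=9: → [30,39); WM=33
i=18 t=35 v=5: → [35,44),[30,39); WM=33
i=19 t=33 v=3: → [30,39),[25,34); WM=33

[0,9)=4 [5,14)=7 [10,19)=18 [15,24)=36 [20,29)=33 [25,34)=21 [30,39)=19 [35,44)=5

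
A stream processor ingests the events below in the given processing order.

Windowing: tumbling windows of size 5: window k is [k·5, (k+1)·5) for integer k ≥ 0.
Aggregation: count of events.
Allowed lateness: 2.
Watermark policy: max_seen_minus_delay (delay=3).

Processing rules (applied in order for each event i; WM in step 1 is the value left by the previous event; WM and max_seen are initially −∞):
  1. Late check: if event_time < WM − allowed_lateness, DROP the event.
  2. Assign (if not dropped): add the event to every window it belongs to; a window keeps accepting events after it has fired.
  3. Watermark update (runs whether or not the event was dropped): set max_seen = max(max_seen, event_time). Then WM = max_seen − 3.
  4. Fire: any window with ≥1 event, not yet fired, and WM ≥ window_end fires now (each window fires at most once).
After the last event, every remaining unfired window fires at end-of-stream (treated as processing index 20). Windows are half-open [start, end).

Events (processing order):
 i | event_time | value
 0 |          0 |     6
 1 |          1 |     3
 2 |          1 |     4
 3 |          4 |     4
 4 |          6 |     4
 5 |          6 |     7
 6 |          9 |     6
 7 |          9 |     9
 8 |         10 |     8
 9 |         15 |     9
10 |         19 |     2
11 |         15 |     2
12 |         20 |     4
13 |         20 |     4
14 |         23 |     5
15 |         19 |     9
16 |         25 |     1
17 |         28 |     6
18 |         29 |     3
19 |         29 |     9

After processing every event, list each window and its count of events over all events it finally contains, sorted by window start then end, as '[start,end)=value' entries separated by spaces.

i=0 t=0 v=6: → [0,5); WM=-3
i=1 t=1 v=3: → [0,5); WM=-2
i=2 t=1 v=4: → [0,5); WM=-2
i=3 t=4 v=4: → [0,5); WM=1
i=4 t=6 v=4: → [5,10); WM=3
i=5 t=6 v=7: → [5,10); WM=3
i=6 t=9 v=6: → [5,10); WM=6; [0,5) fires=4
i=7 t=9 v=9: → [5,10); WM=6
i=8 t=10 v=8: → [10,15); WM=7
i=9 t=15 v=9: → [15,20); WM=12; [5,10) fires=4
i=10 t=19 v=2: → [15,20); WM=16; [10,15) fires=1
i=11 t=15 v=2: → [15,20); WM=16
i=12 t=20 v=4: → [20,25); WM=17
i=13 t=20 v=4: → [20,25); WM=17
i=14 t=23 v=5: → [20,25); WM=20; [15,20) fires=3
i=15 t=19 v=9: → [15,20); WM=20
i=16 t=25 v=1: → [25,30); WM=22
i=17 t=28 v=6: → [25,30); WM=25; [20,25) fires=3
i=18 t=29 v=3: → [25,30); WM=26
i=19 t=29 v=9: → [25,30); WM=26

[0,5)=4 [5,10)=4 [10,15)=1 [15,20)=4 [20,25)=3 [25,30)=4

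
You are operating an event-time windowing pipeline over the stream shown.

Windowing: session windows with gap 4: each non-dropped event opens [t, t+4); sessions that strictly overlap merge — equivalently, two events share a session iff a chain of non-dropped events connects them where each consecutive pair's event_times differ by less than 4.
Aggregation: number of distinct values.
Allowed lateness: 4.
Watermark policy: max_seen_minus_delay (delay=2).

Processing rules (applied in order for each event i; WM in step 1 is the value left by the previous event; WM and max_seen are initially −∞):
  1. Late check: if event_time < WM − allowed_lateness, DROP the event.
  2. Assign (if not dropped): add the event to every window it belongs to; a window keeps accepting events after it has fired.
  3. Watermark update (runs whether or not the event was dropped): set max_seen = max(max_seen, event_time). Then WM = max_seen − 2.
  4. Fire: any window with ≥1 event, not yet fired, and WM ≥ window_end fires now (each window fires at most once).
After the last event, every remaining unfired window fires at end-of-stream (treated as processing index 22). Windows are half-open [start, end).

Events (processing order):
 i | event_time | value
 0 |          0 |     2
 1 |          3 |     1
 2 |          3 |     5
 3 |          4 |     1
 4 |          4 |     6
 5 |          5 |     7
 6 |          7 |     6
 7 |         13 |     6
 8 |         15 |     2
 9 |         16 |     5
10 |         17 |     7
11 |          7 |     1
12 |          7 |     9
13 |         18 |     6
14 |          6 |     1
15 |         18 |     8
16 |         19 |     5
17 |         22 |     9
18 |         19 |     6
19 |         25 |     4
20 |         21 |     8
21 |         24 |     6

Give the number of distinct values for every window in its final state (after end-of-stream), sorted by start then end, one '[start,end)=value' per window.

[0,11)=5 [13,29)=7

i=0 t=0 v=2: → [0,4); WM=-2
i=1 t=3 v=1: → [0,7); WM=1
i=2 t=3 v=5: → [0,7); WM=1
i=3 t=4 v=1: → [0,8); WM=2
i=4 t=4 v=6: → [0,8); WM=2
i=5 t=5 v=7: → [0,9); WM=3
i=6 t=7 v=6: → [0,11); WM=5
i=7 t=13 v=6: → [13,17); WM=11
i=8 t=15 v=2: → [13,19); WM=13
i=9 t=16 v=5: → [13,20); WM=14
i=10 t=17 v=7: → [13,21); WM=15
i=11 t=7 v=1: DROP (t<15-4); WM=15
i=12 t=7 v=9: DROP (t<15-4); WM=15
i=13 t=18 v=6: → [13,22); WM=16
i=14 t=6 v=1: DROP (t<16-4); WM=16
i=15 t=18 v=8: → [13,22); WM=16
i=16 t=19 v=5: → [13,23); WM=17
i=17 t=22 v=9: → [13,26); WM=20
i=18 t=19 v=6: → [13,26); WM=20
i=19 t=25 v=4: → [13,29); WM=23
i=20 t=21 v=8: → [13,29); WM=23
i=21 t=24 v=6: → [13,29); WM=23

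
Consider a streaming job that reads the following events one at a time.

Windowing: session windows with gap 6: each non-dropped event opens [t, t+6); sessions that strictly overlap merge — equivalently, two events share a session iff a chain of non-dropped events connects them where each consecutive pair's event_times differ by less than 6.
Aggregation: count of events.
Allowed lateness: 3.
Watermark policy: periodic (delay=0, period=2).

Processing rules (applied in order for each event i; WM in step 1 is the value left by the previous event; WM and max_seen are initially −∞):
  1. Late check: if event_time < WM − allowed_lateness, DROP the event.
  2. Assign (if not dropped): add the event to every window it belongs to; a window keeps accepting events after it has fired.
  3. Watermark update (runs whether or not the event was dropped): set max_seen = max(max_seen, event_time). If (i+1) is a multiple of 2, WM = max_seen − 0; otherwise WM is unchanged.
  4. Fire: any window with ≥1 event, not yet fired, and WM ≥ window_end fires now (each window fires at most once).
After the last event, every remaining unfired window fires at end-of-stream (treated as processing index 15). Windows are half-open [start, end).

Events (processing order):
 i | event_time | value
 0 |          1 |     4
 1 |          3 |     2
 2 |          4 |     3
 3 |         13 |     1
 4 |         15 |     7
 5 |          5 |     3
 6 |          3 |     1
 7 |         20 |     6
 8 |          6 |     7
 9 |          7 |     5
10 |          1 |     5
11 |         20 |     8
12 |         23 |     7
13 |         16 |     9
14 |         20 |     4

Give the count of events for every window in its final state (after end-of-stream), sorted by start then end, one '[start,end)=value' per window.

[1,10)=3 [13,29)=6

i=0 t=1 v=4: → [1,7); WM=−∞
i=1 t=3 v=2: → [1,9); WM=3
i=2 t=4 v=3: → [1,10); WM=3
i=3 t=13 v=1: → [13,19); WM=13
i=4 t=15 v=7: → [13,21); WM=13
i=5 t=5 v=3: DROP (t<13-3); WM=15
i=6 t=3 v=1: DROP (t<15-3); WM=15
i=7 t=20 v=6: → [13,26); WM=20
i=8 t=6 v=7: DROP (t<20-3); WM=20
i=9 t=7 v=5: DROP (t<20-3); WM=20
i=10 t=1 v=5: DROP (t<20-3); WM=20
i=11 t=20 v=8: → [13,26); WM=20
i=12 t=23 v=7: → [13,29); WM=20
i=13 t=16 v=9: DROP (t<20-3); WM=23
i=14 t=20 v=4: → [13,29); WM=23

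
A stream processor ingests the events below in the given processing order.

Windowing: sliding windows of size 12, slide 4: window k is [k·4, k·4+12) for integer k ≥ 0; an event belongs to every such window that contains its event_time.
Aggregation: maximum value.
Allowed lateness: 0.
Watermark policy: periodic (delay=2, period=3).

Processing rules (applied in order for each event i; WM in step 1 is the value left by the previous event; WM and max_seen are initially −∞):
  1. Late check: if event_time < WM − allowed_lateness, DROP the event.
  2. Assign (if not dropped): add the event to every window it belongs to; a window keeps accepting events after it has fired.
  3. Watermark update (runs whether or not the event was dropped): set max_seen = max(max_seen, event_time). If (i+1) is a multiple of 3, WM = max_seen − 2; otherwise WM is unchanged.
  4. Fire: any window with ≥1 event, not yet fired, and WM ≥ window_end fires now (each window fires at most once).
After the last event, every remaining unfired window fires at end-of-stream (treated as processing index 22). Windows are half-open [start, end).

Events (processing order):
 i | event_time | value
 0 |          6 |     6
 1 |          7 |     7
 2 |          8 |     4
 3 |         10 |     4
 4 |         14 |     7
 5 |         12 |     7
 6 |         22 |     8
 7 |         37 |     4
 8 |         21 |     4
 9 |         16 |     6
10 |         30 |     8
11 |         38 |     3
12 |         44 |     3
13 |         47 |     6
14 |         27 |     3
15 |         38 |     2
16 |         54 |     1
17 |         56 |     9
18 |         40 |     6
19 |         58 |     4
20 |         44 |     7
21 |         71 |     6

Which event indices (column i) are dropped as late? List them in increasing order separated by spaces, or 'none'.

9 10 14 15 18 20

i=0 t=6 v=6: → [4,16),[0,12); WM=−∞
i=1 t=7 v=7: → [4,16),[0,12); WM=−∞
i=2 t=8 v=4: → [8,20),[4,16),[0,12); WM=6
i=3 t=10 v=4: → [8,20),[4,16),[0,12); WM=6
i=4 t=14 v=7: → [12,24),[8,20),[4,16); WM=6
i=5 t=12 v=7: → [12,24),[8,20),[4,16); WM=12; [0,12) fires=7
i=6 t=22 v=8: → [20,32),[16,28),[12,24); WM=12
i=7 t=37 v=4: → [36,48),[32,44),[28,40); WM=12
i=8 t=21 v=4: → [20,32),[16,28),[12,24); WM=35; [4,16) fires=7 [8,20) fires=7 [12,24) fires=8 [16,28) fires=8 [20,32) fires=8
i=9 t=16 v=6: DROP (t<35-0); WM=35
i=10 t=30 v=8: DROP (t<35-0); WM=35
i=11 t=38 v=3: → [36,48),[32,44),[28,40); WM=36
i=12 t=44 v=3: → [44,56),[40,52),[36,48); WM=36
i=13 t=47 v=6: → [44,56),[40,52),[36,48); WM=36
i=14 t=27 v=3: DROP (t<36-0); WM=45; [28,40) fires=4 [32,44) fires=4
i=15 t=38 v=2: DROP (t<45-0); WM=45
i=16 t=54 v=1: → [52,64),[48,60),[44,56); WM=45
i=17 t=56 v=9: → [56,68),[52,64),[48,60); WM=54; [36,48) fires=6 [40,52) fires=6
i=18 t=40 v=6: DROP (t<54-0); WM=54
i=19 t=58 v=4: → [56,68),[52,64),[48,60); WM=54
i=20 t=44 v=7: DROP (t<54-0); WM=56; [44,56) fires=6
i=21 t=71 v=6: → [68,80),[64,76),[60,72); WM=56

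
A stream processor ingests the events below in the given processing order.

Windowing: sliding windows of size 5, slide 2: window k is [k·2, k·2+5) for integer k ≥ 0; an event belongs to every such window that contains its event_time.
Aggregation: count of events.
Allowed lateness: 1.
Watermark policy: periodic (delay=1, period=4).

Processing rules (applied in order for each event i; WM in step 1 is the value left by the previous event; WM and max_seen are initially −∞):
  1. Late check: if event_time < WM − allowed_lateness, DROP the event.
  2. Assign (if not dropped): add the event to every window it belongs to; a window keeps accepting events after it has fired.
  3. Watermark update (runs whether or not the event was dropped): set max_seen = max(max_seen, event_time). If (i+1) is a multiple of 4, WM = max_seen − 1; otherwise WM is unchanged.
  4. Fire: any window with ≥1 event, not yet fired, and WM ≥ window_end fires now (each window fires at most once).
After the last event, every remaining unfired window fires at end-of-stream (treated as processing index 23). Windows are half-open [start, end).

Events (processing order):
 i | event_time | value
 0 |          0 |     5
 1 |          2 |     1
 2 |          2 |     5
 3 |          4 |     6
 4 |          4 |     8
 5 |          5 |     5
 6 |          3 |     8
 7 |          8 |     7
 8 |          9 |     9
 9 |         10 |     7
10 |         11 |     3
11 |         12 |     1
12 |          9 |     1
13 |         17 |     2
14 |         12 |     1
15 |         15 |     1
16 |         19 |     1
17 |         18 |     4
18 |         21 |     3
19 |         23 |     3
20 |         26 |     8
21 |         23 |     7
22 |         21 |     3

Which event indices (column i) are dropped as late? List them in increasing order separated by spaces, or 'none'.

i=0 t=0 v=5: → [0,5); WM=−∞
i=1 t=2 v=1: → [2,7),[0,5); WM=−∞
i=2 t=2 v=5: → [2,7),[0,5); WM=−∞
i=3 t=4 v=6: → [4,9),[2,7),[0,5); WM=3
i=4 t=4 v=8: → [4,9),[2,7),[0,5); WM=3
i=5 t=5 v=5: → [4,9),[2,7); WM=3
i=6 t=3 v=8: → [2,7),[0,5); WM=3
i=7 t=8 v=7: → [8,13),[6,11),[4,9); WM=7; [0,5) fires=6 [2,7) fires=6
i=8 t=9 v=9: → [8,13),[6,11); WM=7
i=9 t=10 v=7: → [10,15),[8,13),[6,11); WM=7
i=10 t=11 v=3: → [10,15),[8,13); WM=7
i=11 t=12 v=1: → [12,17),[10,15),[8,13); WM=11; [4,9) fires=4 [6,11) fires=3
i=12 t=9 v=1: DROP (t<11-1); WM=11
i=13 t=17 v=2: → [16,21),[14,19); WM=11
i=14 t=12 v=1: → [12,17),[10,15),[8,13); WM=11
i=15 t=15 v=1: → [14,19),[12,17); WM=16; [8,13) fires=6 [10,15) fires=4
i=16 t=19 v=1: → [18,23),[16,21); WM=16
i=17 t=18 v=4: → [18,23),[16,21),[14,19); WM=16
i=18 t=21 v=3: → [20,25),[18,23); WM=16
i=19 t=23 v=3: → [22,27),[20,25); WM=22; [12,17) fires=3 [14,19) fires=3 [16,21) fires=3
i=20 t=26 v=8: → [26,31),[24,29),[22,27); WM=22
i=21 t=23 v=7: → [22,27),[20,25); WM=22
i=22 t=21 v=3: → [20,25),[18,23); WM=22

12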